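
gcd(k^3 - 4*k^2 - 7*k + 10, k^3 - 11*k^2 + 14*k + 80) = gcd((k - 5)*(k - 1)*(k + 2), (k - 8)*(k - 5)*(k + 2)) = k^2 - 3*k - 10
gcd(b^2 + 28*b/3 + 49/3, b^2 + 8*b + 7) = b + 7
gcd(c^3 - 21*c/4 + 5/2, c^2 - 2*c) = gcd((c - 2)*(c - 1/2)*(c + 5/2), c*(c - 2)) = c - 2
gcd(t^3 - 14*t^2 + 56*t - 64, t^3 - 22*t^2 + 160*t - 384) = t - 8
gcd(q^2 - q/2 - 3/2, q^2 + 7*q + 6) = q + 1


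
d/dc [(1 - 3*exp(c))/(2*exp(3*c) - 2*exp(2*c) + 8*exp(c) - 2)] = ((3*exp(c) - 1)*(3*exp(2*c) - 2*exp(c) + 4) - 3*exp(3*c) + 3*exp(2*c) - 12*exp(c) + 3)*exp(c)/(2*(exp(3*c) - exp(2*c) + 4*exp(c) - 1)^2)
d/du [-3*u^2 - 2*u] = -6*u - 2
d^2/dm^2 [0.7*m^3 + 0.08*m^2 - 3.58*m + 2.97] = 4.2*m + 0.16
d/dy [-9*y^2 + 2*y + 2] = 2 - 18*y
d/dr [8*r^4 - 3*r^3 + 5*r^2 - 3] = r*(32*r^2 - 9*r + 10)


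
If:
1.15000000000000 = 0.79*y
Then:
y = 1.46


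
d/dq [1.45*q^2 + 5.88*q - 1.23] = 2.9*q + 5.88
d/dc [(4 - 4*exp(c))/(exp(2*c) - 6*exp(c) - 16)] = 4*(-2*(1 - exp(c))*(exp(c) - 3) - exp(2*c) + 6*exp(c) + 16)*exp(c)/(-exp(2*c) + 6*exp(c) + 16)^2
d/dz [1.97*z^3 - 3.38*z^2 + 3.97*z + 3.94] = 5.91*z^2 - 6.76*z + 3.97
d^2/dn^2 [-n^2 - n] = -2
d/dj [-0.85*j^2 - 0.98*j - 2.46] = -1.7*j - 0.98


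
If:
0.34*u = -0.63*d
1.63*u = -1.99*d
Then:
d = 0.00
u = 0.00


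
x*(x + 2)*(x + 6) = x^3 + 8*x^2 + 12*x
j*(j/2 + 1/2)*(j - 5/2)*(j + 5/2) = j^4/2 + j^3/2 - 25*j^2/8 - 25*j/8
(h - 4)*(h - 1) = h^2 - 5*h + 4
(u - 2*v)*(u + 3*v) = u^2 + u*v - 6*v^2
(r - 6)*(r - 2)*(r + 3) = r^3 - 5*r^2 - 12*r + 36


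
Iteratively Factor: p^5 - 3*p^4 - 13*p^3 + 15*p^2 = (p)*(p^4 - 3*p^3 - 13*p^2 + 15*p) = p*(p + 3)*(p^3 - 6*p^2 + 5*p) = p^2*(p + 3)*(p^2 - 6*p + 5) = p^2*(p - 5)*(p + 3)*(p - 1)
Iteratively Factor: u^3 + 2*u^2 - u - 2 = (u + 2)*(u^2 - 1) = (u - 1)*(u + 2)*(u + 1)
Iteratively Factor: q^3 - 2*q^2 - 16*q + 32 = (q - 4)*(q^2 + 2*q - 8) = (q - 4)*(q + 4)*(q - 2)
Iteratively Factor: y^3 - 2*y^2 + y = (y - 1)*(y^2 - y) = y*(y - 1)*(y - 1)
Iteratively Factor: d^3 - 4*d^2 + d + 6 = (d - 2)*(d^2 - 2*d - 3) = (d - 2)*(d + 1)*(d - 3)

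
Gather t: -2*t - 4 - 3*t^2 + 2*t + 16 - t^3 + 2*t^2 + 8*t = -t^3 - t^2 + 8*t + 12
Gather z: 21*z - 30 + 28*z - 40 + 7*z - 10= 56*z - 80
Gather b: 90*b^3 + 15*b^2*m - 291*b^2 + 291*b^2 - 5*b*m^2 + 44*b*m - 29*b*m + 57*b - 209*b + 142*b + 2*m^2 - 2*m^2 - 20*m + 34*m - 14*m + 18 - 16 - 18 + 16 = 90*b^3 + 15*b^2*m + b*(-5*m^2 + 15*m - 10)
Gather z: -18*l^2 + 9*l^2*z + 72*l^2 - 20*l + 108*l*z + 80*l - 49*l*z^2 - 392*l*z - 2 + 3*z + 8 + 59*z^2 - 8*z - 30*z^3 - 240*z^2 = 54*l^2 + 60*l - 30*z^3 + z^2*(-49*l - 181) + z*(9*l^2 - 284*l - 5) + 6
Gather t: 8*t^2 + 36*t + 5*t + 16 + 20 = 8*t^2 + 41*t + 36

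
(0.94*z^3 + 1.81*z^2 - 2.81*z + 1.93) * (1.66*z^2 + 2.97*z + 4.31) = 1.5604*z^5 + 5.7964*z^4 + 4.7625*z^3 + 2.6592*z^2 - 6.379*z + 8.3183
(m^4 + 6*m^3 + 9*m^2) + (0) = m^4 + 6*m^3 + 9*m^2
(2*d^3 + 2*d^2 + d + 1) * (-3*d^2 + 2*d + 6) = -6*d^5 - 2*d^4 + 13*d^3 + 11*d^2 + 8*d + 6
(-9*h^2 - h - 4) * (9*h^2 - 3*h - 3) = -81*h^4 + 18*h^3 - 6*h^2 + 15*h + 12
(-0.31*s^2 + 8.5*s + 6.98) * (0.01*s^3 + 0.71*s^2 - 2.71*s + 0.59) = -0.0031*s^5 - 0.1351*s^4 + 6.9449*s^3 - 18.2621*s^2 - 13.9008*s + 4.1182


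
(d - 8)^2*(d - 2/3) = d^3 - 50*d^2/3 + 224*d/3 - 128/3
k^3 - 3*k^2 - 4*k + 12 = (k - 3)*(k - 2)*(k + 2)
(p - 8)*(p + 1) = p^2 - 7*p - 8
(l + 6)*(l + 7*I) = l^2 + 6*l + 7*I*l + 42*I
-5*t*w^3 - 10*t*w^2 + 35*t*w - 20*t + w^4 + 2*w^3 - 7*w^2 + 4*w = (-5*t + w)*(w - 1)^2*(w + 4)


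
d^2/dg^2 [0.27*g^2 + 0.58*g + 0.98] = 0.540000000000000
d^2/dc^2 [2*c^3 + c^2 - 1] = 12*c + 2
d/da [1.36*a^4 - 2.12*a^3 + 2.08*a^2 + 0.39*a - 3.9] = 5.44*a^3 - 6.36*a^2 + 4.16*a + 0.39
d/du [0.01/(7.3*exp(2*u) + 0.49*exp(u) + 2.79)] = (-0.146*exp(u) - 0.0049)*exp(u)/(7.3*exp(2*u) + 0.49*exp(u) + 2.79)^2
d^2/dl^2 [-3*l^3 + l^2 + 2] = 2 - 18*l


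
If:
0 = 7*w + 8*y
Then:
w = -8*y/7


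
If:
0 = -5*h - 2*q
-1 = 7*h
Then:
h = -1/7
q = 5/14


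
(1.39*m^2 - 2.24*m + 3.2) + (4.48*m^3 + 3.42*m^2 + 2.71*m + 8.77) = 4.48*m^3 + 4.81*m^2 + 0.47*m + 11.97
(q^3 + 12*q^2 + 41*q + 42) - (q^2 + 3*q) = q^3 + 11*q^2 + 38*q + 42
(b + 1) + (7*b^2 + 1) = 7*b^2 + b + 2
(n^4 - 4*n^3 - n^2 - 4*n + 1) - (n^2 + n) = n^4 - 4*n^3 - 2*n^2 - 5*n + 1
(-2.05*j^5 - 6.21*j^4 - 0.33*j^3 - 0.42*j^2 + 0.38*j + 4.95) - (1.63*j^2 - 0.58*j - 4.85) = -2.05*j^5 - 6.21*j^4 - 0.33*j^3 - 2.05*j^2 + 0.96*j + 9.8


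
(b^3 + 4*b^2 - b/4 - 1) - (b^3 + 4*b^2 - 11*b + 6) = 43*b/4 - 7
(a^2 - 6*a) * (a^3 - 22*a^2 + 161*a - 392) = a^5 - 28*a^4 + 293*a^3 - 1358*a^2 + 2352*a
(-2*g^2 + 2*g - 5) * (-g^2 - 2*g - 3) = 2*g^4 + 2*g^3 + 7*g^2 + 4*g + 15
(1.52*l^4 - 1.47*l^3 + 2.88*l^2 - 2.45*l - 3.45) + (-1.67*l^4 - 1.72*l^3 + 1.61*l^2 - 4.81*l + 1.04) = -0.15*l^4 - 3.19*l^3 + 4.49*l^2 - 7.26*l - 2.41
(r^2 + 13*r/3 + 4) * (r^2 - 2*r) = r^4 + 7*r^3/3 - 14*r^2/3 - 8*r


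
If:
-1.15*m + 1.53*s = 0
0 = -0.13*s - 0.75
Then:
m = -7.68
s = -5.77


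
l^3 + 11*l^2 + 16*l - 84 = (l - 2)*(l + 6)*(l + 7)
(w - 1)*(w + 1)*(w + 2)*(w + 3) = w^4 + 5*w^3 + 5*w^2 - 5*w - 6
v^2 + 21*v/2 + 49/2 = (v + 7/2)*(v + 7)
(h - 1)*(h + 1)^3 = h^4 + 2*h^3 - 2*h - 1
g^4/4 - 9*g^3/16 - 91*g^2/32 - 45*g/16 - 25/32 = (g/2 + 1/4)*(g/2 + 1/2)*(g - 5)*(g + 5/4)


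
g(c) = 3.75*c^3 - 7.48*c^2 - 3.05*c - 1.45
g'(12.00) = 1437.43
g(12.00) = 5364.83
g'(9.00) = 773.56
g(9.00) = 2098.97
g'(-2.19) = 83.67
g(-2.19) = -70.03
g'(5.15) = 218.28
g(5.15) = 296.67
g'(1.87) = 8.31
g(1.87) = -8.79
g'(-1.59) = 49.18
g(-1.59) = -30.58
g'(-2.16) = 81.75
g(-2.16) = -67.55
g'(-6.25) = 529.90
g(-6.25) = -1190.10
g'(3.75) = 99.05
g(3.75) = 79.68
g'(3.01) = 53.85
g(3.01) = 23.87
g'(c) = 11.25*c^2 - 14.96*c - 3.05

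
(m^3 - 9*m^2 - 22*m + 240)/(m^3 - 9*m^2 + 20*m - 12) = (m^2 - 3*m - 40)/(m^2 - 3*m + 2)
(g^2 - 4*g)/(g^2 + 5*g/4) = 4*(g - 4)/(4*g + 5)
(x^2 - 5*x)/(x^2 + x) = (x - 5)/(x + 1)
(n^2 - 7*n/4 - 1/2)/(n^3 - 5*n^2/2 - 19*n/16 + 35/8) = 4*(4*n + 1)/(16*n^2 - 8*n - 35)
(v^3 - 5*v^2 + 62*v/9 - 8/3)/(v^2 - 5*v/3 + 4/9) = (3*v^2 - 11*v + 6)/(3*v - 1)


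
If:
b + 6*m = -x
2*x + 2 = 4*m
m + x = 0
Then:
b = -5/3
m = 1/3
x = -1/3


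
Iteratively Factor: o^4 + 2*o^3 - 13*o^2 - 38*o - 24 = (o + 2)*(o^3 - 13*o - 12) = (o + 1)*(o + 2)*(o^2 - o - 12) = (o - 4)*(o + 1)*(o + 2)*(o + 3)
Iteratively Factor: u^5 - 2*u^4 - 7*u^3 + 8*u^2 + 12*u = (u - 3)*(u^4 + u^3 - 4*u^2 - 4*u) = (u - 3)*(u - 2)*(u^3 + 3*u^2 + 2*u) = u*(u - 3)*(u - 2)*(u^2 + 3*u + 2) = u*(u - 3)*(u - 2)*(u + 2)*(u + 1)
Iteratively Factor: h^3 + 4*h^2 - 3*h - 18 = (h + 3)*(h^2 + h - 6) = (h - 2)*(h + 3)*(h + 3)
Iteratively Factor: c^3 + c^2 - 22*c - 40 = (c + 2)*(c^2 - c - 20) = (c + 2)*(c + 4)*(c - 5)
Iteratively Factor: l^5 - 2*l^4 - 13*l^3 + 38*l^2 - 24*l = (l - 1)*(l^4 - l^3 - 14*l^2 + 24*l) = l*(l - 1)*(l^3 - l^2 - 14*l + 24) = l*(l - 1)*(l + 4)*(l^2 - 5*l + 6) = l*(l - 2)*(l - 1)*(l + 4)*(l - 3)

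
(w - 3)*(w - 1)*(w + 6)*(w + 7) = w^4 + 9*w^3 - 7*w^2 - 129*w + 126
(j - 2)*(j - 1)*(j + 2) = j^3 - j^2 - 4*j + 4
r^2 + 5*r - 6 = (r - 1)*(r + 6)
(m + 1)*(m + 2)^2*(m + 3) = m^4 + 8*m^3 + 23*m^2 + 28*m + 12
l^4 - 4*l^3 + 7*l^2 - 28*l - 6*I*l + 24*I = (l - 4)*(l - 2*I)*(l - I)*(l + 3*I)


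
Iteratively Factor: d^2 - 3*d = (d - 3)*(d)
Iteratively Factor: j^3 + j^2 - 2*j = (j - 1)*(j^2 + 2*j) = j*(j - 1)*(j + 2)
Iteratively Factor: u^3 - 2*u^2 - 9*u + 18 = (u - 2)*(u^2 - 9) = (u - 3)*(u - 2)*(u + 3)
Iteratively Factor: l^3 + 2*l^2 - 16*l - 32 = (l + 2)*(l^2 - 16) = (l - 4)*(l + 2)*(l + 4)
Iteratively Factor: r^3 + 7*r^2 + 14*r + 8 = (r + 1)*(r^2 + 6*r + 8) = (r + 1)*(r + 4)*(r + 2)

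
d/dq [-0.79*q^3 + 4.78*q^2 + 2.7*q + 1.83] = -2.37*q^2 + 9.56*q + 2.7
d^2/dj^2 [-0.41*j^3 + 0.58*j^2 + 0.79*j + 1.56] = 1.16 - 2.46*j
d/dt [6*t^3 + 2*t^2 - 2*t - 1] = 18*t^2 + 4*t - 2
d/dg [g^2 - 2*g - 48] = 2*g - 2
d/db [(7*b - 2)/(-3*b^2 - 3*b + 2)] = (21*b^2 - 12*b + 8)/(9*b^4 + 18*b^3 - 3*b^2 - 12*b + 4)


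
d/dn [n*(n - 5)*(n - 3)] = 3*n^2 - 16*n + 15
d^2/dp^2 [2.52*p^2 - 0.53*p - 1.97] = 5.04000000000000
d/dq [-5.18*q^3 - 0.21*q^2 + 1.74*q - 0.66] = -15.54*q^2 - 0.42*q + 1.74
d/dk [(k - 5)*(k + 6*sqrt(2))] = 2*k - 5 + 6*sqrt(2)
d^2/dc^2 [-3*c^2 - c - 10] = -6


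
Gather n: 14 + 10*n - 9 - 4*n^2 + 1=-4*n^2 + 10*n + 6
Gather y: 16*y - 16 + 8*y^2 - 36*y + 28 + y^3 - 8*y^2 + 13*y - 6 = y^3 - 7*y + 6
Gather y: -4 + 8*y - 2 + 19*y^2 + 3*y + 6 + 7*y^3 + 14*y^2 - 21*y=7*y^3 + 33*y^2 - 10*y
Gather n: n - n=0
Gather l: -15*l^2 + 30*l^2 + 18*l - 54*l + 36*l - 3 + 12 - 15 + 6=15*l^2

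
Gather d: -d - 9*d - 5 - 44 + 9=-10*d - 40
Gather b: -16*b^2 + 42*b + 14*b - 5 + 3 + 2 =-16*b^2 + 56*b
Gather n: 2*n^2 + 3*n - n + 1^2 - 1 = 2*n^2 + 2*n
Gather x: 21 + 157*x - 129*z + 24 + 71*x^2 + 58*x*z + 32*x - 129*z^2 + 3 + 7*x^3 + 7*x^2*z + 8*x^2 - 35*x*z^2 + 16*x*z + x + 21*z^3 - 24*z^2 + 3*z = 7*x^3 + x^2*(7*z + 79) + x*(-35*z^2 + 74*z + 190) + 21*z^3 - 153*z^2 - 126*z + 48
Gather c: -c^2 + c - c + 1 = 1 - c^2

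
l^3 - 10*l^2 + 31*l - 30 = (l - 5)*(l - 3)*(l - 2)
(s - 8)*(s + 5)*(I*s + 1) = I*s^3 + s^2 - 3*I*s^2 - 3*s - 40*I*s - 40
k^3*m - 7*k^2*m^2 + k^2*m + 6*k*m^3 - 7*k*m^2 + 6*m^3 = (k - 6*m)*(k - m)*(k*m + m)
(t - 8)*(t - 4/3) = t^2 - 28*t/3 + 32/3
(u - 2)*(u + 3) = u^2 + u - 6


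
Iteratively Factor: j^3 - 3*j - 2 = (j - 2)*(j^2 + 2*j + 1) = (j - 2)*(j + 1)*(j + 1)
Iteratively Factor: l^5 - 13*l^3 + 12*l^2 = (l - 3)*(l^4 + 3*l^3 - 4*l^2) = l*(l - 3)*(l^3 + 3*l^2 - 4*l) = l*(l - 3)*(l - 1)*(l^2 + 4*l) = l*(l - 3)*(l - 1)*(l + 4)*(l)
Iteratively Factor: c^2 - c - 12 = (c + 3)*(c - 4)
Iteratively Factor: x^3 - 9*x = (x)*(x^2 - 9) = x*(x - 3)*(x + 3)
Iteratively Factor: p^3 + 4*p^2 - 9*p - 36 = (p - 3)*(p^2 + 7*p + 12) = (p - 3)*(p + 3)*(p + 4)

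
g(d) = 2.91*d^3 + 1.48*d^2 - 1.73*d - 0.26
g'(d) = 8.73*d^2 + 2.96*d - 1.73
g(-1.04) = -0.13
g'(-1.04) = 4.63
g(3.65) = 154.65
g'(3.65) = 125.38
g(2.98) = 84.74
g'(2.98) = 84.62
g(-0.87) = 0.45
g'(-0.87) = 2.30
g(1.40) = 8.20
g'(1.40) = 19.52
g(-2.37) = -26.58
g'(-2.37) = 40.29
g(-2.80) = -47.69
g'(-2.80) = 58.43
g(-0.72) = 0.67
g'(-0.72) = 0.66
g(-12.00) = -4794.86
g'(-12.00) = 1219.87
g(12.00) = 5220.58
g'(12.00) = 1290.91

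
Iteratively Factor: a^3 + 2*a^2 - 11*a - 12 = (a + 4)*(a^2 - 2*a - 3) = (a + 1)*(a + 4)*(a - 3)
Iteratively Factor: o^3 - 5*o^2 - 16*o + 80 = (o + 4)*(o^2 - 9*o + 20) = (o - 4)*(o + 4)*(o - 5)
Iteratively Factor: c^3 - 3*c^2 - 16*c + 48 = (c - 3)*(c^2 - 16) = (c - 3)*(c + 4)*(c - 4)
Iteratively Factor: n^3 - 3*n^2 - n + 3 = (n - 1)*(n^2 - 2*n - 3) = (n - 3)*(n - 1)*(n + 1)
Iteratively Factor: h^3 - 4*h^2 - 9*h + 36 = (h + 3)*(h^2 - 7*h + 12) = (h - 4)*(h + 3)*(h - 3)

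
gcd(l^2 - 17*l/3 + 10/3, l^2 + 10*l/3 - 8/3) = l - 2/3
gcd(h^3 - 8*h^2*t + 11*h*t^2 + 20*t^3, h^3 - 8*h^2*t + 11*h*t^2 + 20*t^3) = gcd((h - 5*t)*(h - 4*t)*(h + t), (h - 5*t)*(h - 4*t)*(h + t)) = h^3 - 8*h^2*t + 11*h*t^2 + 20*t^3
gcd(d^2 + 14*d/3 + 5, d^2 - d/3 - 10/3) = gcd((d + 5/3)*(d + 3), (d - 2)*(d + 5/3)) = d + 5/3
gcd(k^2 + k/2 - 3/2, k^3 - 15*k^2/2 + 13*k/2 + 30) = k + 3/2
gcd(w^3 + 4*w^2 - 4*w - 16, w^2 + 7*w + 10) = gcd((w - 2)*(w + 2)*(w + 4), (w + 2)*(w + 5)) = w + 2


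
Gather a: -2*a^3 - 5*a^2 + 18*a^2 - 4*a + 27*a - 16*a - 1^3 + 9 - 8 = -2*a^3 + 13*a^2 + 7*a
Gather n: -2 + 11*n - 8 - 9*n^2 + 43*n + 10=-9*n^2 + 54*n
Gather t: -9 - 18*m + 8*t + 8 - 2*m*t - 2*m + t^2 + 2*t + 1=-20*m + t^2 + t*(10 - 2*m)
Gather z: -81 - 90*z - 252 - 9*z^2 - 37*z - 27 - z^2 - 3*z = -10*z^2 - 130*z - 360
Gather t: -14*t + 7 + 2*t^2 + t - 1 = 2*t^2 - 13*t + 6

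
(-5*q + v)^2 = 25*q^2 - 10*q*v + v^2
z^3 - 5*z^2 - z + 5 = (z - 5)*(z - 1)*(z + 1)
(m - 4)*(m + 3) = m^2 - m - 12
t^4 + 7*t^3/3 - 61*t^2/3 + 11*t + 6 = (t - 3)*(t - 1)*(t + 1/3)*(t + 6)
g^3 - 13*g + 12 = (g - 3)*(g - 1)*(g + 4)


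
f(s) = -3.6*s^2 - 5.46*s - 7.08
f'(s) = -7.2*s - 5.46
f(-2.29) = -13.46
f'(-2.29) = 11.03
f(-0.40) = -5.47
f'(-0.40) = -2.58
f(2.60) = -45.61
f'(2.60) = -24.18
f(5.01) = -124.79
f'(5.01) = -41.53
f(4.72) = -113.05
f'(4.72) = -39.44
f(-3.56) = -33.27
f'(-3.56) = 20.17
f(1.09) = -17.31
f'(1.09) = -13.31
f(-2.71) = -18.72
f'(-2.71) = 14.05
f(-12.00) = -459.96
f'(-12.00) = 80.94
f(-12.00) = -459.96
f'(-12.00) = 80.94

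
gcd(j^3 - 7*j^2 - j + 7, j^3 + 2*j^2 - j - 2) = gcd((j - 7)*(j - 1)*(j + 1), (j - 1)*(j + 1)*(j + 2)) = j^2 - 1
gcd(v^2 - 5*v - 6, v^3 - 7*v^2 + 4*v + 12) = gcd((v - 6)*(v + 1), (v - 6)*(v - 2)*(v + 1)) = v^2 - 5*v - 6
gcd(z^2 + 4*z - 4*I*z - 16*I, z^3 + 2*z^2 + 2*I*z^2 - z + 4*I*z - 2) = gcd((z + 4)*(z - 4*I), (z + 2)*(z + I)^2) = 1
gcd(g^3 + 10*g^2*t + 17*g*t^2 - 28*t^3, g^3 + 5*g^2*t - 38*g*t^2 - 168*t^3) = g^2 + 11*g*t + 28*t^2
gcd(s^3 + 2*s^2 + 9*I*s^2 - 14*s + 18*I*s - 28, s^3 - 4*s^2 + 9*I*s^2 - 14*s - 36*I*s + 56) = s^2 + 9*I*s - 14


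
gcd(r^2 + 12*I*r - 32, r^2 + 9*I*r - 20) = r + 4*I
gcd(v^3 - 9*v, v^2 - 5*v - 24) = v + 3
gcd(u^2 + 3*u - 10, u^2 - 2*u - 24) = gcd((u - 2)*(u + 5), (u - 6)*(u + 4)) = 1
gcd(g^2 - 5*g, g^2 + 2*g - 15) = 1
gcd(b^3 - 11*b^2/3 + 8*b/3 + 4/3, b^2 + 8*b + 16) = 1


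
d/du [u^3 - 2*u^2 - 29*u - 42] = 3*u^2 - 4*u - 29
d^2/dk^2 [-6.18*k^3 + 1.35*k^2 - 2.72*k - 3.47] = 2.7 - 37.08*k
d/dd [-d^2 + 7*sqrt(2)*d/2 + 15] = -2*d + 7*sqrt(2)/2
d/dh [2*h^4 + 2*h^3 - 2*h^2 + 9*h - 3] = 8*h^3 + 6*h^2 - 4*h + 9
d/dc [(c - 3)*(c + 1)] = 2*c - 2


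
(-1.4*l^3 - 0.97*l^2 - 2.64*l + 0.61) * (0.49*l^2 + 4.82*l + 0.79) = -0.686*l^5 - 7.2233*l^4 - 7.075*l^3 - 13.1922*l^2 + 0.8546*l + 0.4819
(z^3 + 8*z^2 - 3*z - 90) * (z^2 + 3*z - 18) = z^5 + 11*z^4 + 3*z^3 - 243*z^2 - 216*z + 1620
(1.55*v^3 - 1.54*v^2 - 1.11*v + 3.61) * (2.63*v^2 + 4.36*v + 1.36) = 4.0765*v^5 + 2.7078*v^4 - 7.5257*v^3 + 2.5603*v^2 + 14.23*v + 4.9096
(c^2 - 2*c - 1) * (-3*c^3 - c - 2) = -3*c^5 + 6*c^4 + 2*c^3 + 5*c + 2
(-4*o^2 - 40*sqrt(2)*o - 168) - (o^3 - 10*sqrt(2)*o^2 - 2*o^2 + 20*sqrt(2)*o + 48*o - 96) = -o^3 - 2*o^2 + 10*sqrt(2)*o^2 - 60*sqrt(2)*o - 48*o - 72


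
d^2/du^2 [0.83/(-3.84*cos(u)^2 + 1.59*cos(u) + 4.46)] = (-48.955392*(1 - cos(u)^2)^2 + 15.202944*cos(u)^3 - 83.435667*cos(u)^2 - 24.520026*cos(u) + 81.581862)/(-3.84*cos(u)^2 + 1.59*cos(u) + 4.46)^3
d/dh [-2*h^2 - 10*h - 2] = -4*h - 10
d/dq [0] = 0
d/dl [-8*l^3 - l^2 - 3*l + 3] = -24*l^2 - 2*l - 3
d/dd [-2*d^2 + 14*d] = 14 - 4*d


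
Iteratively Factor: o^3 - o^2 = (o)*(o^2 - o) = o*(o - 1)*(o)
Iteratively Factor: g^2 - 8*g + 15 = (g - 3)*(g - 5)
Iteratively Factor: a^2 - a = (a)*(a - 1)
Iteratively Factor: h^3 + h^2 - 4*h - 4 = (h + 1)*(h^2 - 4) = (h + 1)*(h + 2)*(h - 2)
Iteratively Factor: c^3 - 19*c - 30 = (c + 3)*(c^2 - 3*c - 10) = (c + 2)*(c + 3)*(c - 5)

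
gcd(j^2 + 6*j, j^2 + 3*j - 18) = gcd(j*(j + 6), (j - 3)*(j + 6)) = j + 6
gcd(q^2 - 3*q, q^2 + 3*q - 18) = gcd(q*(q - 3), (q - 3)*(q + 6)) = q - 3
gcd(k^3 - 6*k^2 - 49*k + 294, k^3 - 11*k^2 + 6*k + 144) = k - 6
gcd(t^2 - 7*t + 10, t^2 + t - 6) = t - 2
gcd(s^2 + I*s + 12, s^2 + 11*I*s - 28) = s + 4*I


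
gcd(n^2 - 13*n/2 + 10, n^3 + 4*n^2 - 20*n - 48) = n - 4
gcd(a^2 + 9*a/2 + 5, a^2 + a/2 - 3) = a + 2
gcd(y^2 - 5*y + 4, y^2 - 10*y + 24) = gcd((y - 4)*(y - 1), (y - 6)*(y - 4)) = y - 4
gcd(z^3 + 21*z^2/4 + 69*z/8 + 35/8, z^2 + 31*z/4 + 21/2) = z + 7/4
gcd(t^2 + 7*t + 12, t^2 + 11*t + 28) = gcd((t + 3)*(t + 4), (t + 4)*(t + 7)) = t + 4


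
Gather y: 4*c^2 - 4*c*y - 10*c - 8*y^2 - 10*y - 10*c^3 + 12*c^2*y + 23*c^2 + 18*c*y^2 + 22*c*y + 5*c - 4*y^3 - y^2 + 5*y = -10*c^3 + 27*c^2 - 5*c - 4*y^3 + y^2*(18*c - 9) + y*(12*c^2 + 18*c - 5)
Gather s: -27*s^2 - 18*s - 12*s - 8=-27*s^2 - 30*s - 8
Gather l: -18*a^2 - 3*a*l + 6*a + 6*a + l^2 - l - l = -18*a^2 + 12*a + l^2 + l*(-3*a - 2)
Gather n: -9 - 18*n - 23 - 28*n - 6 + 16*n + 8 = -30*n - 30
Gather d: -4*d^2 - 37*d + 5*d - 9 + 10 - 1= -4*d^2 - 32*d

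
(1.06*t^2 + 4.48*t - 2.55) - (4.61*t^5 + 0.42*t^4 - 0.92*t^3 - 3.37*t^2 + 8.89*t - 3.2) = -4.61*t^5 - 0.42*t^4 + 0.92*t^3 + 4.43*t^2 - 4.41*t + 0.65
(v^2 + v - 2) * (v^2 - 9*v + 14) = v^4 - 8*v^3 + 3*v^2 + 32*v - 28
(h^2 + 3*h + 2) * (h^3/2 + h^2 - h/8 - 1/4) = h^5/2 + 5*h^4/2 + 31*h^3/8 + 11*h^2/8 - h - 1/2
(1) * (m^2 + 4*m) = m^2 + 4*m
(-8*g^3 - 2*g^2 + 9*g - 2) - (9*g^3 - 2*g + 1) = -17*g^3 - 2*g^2 + 11*g - 3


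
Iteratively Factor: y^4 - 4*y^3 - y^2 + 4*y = (y + 1)*(y^3 - 5*y^2 + 4*y) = (y - 1)*(y + 1)*(y^2 - 4*y) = (y - 4)*(y - 1)*(y + 1)*(y)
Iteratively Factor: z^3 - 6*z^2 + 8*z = (z - 2)*(z^2 - 4*z) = (z - 4)*(z - 2)*(z)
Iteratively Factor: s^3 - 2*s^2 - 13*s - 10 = (s + 1)*(s^2 - 3*s - 10) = (s + 1)*(s + 2)*(s - 5)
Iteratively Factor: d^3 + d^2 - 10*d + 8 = (d + 4)*(d^2 - 3*d + 2) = (d - 1)*(d + 4)*(d - 2)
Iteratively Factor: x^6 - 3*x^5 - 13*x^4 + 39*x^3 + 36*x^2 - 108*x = (x - 3)*(x^5 - 13*x^3 + 36*x) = (x - 3)*(x - 2)*(x^4 + 2*x^3 - 9*x^2 - 18*x) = (x - 3)*(x - 2)*(x + 2)*(x^3 - 9*x) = (x - 3)*(x - 2)*(x + 2)*(x + 3)*(x^2 - 3*x) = x*(x - 3)*(x - 2)*(x + 2)*(x + 3)*(x - 3)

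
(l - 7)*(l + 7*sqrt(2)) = l^2 - 7*l + 7*sqrt(2)*l - 49*sqrt(2)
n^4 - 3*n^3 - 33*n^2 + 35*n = n*(n - 7)*(n - 1)*(n + 5)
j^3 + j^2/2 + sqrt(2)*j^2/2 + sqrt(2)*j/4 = j*(j + 1/2)*(j + sqrt(2)/2)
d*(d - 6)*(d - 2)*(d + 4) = d^4 - 4*d^3 - 20*d^2 + 48*d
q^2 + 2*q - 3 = (q - 1)*(q + 3)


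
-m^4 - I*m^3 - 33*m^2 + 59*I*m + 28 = (m - 4*I)*(m + 7*I)*(I*m + 1)^2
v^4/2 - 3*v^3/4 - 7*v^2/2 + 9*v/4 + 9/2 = (v/2 + 1)*(v - 3)*(v - 3/2)*(v + 1)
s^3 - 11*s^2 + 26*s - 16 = (s - 8)*(s - 2)*(s - 1)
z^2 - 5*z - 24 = (z - 8)*(z + 3)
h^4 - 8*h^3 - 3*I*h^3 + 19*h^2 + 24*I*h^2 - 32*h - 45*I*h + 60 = (h - 5)*(h - 3)*(h - 4*I)*(h + I)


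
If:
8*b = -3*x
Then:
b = -3*x/8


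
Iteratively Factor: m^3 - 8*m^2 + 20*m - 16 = (m - 2)*(m^2 - 6*m + 8) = (m - 4)*(m - 2)*(m - 2)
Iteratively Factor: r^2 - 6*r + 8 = (r - 4)*(r - 2)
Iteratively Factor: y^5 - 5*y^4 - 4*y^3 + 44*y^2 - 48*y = (y - 2)*(y^4 - 3*y^3 - 10*y^2 + 24*y) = (y - 4)*(y - 2)*(y^3 + y^2 - 6*y) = y*(y - 4)*(y - 2)*(y^2 + y - 6) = y*(y - 4)*(y - 2)*(y + 3)*(y - 2)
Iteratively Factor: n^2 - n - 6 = (n + 2)*(n - 3)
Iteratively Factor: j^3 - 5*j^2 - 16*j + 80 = (j - 4)*(j^2 - j - 20) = (j - 5)*(j - 4)*(j + 4)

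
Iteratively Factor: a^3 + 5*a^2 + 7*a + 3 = (a + 1)*(a^2 + 4*a + 3) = (a + 1)*(a + 3)*(a + 1)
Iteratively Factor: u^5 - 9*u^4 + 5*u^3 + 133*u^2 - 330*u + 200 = (u + 4)*(u^4 - 13*u^3 + 57*u^2 - 95*u + 50) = (u - 2)*(u + 4)*(u^3 - 11*u^2 + 35*u - 25) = (u - 5)*(u - 2)*(u + 4)*(u^2 - 6*u + 5) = (u - 5)*(u - 2)*(u - 1)*(u + 4)*(u - 5)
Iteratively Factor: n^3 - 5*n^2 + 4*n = (n - 4)*(n^2 - n) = (n - 4)*(n - 1)*(n)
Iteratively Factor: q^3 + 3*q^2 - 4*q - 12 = (q + 2)*(q^2 + q - 6) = (q - 2)*(q + 2)*(q + 3)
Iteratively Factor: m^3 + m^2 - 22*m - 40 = (m - 5)*(m^2 + 6*m + 8) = (m - 5)*(m + 2)*(m + 4)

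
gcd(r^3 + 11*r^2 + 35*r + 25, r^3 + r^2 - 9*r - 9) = r + 1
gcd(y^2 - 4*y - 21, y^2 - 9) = y + 3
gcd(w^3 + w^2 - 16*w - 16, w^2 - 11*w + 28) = w - 4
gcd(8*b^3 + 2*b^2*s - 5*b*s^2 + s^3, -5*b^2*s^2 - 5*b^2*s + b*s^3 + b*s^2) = 1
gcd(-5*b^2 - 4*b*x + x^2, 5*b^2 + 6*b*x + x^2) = b + x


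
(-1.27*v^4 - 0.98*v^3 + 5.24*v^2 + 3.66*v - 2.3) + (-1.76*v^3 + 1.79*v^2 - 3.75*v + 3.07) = -1.27*v^4 - 2.74*v^3 + 7.03*v^2 - 0.0899999999999999*v + 0.77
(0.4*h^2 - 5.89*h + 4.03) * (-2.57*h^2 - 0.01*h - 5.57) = -1.028*h^4 + 15.1333*h^3 - 12.5262*h^2 + 32.767*h - 22.4471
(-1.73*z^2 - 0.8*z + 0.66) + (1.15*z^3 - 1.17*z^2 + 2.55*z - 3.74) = 1.15*z^3 - 2.9*z^2 + 1.75*z - 3.08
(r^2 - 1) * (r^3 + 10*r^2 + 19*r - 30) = r^5 + 10*r^4 + 18*r^3 - 40*r^2 - 19*r + 30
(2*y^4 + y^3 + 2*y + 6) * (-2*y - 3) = -4*y^5 - 8*y^4 - 3*y^3 - 4*y^2 - 18*y - 18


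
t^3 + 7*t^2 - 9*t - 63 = (t - 3)*(t + 3)*(t + 7)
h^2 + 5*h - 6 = (h - 1)*(h + 6)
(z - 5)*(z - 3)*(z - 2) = z^3 - 10*z^2 + 31*z - 30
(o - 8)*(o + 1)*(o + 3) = o^3 - 4*o^2 - 29*o - 24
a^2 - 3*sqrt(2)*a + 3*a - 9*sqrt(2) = (a + 3)*(a - 3*sqrt(2))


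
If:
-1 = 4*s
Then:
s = -1/4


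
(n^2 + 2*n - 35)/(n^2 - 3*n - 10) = (n + 7)/(n + 2)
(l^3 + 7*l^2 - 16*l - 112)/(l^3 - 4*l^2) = 1 + 11/l + 28/l^2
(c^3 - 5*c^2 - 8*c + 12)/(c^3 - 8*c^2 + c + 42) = (c^2 - 7*c + 6)/(c^2 - 10*c + 21)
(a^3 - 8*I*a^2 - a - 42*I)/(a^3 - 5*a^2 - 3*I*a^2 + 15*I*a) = (a^2 - 5*I*a + 14)/(a*(a - 5))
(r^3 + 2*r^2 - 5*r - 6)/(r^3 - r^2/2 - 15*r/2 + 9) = 2*(r + 1)/(2*r - 3)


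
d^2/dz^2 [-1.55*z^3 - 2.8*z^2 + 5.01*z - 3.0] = -9.3*z - 5.6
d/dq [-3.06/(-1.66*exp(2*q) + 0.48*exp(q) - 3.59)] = (1.4688 - 10.1592*exp(q))*exp(q)/(1.66*exp(2*q) - 0.48*exp(q) + 3.59)^2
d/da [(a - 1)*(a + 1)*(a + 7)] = 3*a^2 + 14*a - 1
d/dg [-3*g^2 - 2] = -6*g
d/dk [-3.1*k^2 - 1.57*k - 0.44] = -6.2*k - 1.57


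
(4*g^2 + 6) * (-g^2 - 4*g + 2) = -4*g^4 - 16*g^3 + 2*g^2 - 24*g + 12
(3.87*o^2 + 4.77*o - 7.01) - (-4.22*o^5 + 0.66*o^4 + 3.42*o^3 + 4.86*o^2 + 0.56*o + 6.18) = 4.22*o^5 - 0.66*o^4 - 3.42*o^3 - 0.99*o^2 + 4.21*o - 13.19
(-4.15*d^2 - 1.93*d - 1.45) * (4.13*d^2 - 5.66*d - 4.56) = -17.1395*d^4 + 15.5181*d^3 + 23.8593*d^2 + 17.0078*d + 6.612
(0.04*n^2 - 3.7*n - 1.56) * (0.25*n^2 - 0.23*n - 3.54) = 0.01*n^4 - 0.9342*n^3 + 0.3194*n^2 + 13.4568*n + 5.5224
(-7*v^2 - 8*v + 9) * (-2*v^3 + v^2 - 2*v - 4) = 14*v^5 + 9*v^4 - 12*v^3 + 53*v^2 + 14*v - 36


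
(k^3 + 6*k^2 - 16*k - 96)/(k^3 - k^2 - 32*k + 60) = (k^2 - 16)/(k^2 - 7*k + 10)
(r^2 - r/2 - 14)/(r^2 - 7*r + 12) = (r + 7/2)/(r - 3)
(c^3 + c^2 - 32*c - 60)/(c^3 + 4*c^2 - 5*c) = (c^2 - 4*c - 12)/(c*(c - 1))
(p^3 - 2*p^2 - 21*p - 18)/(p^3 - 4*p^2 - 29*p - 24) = (p - 6)/(p - 8)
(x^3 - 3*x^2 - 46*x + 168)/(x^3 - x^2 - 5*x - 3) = (-x^3 + 3*x^2 + 46*x - 168)/(-x^3 + x^2 + 5*x + 3)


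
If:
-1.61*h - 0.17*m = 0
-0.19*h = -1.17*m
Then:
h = 0.00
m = 0.00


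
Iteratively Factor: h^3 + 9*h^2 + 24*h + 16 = (h + 4)*(h^2 + 5*h + 4) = (h + 4)^2*(h + 1)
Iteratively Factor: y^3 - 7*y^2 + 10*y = (y)*(y^2 - 7*y + 10) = y*(y - 2)*(y - 5)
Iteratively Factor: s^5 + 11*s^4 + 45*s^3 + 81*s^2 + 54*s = (s)*(s^4 + 11*s^3 + 45*s^2 + 81*s + 54) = s*(s + 2)*(s^3 + 9*s^2 + 27*s + 27) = s*(s + 2)*(s + 3)*(s^2 + 6*s + 9) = s*(s + 2)*(s + 3)^2*(s + 3)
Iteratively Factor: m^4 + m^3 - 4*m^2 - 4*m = (m)*(m^3 + m^2 - 4*m - 4) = m*(m + 2)*(m^2 - m - 2) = m*(m + 1)*(m + 2)*(m - 2)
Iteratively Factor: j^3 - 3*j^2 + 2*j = (j)*(j^2 - 3*j + 2) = j*(j - 1)*(j - 2)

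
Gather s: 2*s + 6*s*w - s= s*(6*w + 1)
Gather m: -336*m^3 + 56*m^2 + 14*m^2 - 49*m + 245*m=-336*m^3 + 70*m^2 + 196*m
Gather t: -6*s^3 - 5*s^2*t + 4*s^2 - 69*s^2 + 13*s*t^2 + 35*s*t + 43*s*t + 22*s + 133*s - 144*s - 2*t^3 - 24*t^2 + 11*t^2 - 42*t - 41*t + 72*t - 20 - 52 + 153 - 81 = -6*s^3 - 65*s^2 + 11*s - 2*t^3 + t^2*(13*s - 13) + t*(-5*s^2 + 78*s - 11)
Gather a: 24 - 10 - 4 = 10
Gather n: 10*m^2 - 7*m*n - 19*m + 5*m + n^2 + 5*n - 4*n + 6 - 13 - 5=10*m^2 - 14*m + n^2 + n*(1 - 7*m) - 12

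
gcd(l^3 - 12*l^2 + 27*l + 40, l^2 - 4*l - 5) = l^2 - 4*l - 5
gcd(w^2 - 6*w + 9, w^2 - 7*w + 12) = w - 3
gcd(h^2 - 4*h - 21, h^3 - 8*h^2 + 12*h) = 1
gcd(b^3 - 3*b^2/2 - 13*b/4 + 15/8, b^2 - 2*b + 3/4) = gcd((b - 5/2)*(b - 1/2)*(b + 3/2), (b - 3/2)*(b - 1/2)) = b - 1/2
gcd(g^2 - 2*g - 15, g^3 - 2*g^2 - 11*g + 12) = g + 3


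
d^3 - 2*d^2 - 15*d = d*(d - 5)*(d + 3)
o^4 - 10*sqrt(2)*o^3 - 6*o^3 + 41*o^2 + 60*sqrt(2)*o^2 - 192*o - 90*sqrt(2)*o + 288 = (o - 3)^2*(o - 8*sqrt(2))*(o - 2*sqrt(2))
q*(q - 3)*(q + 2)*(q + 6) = q^4 + 5*q^3 - 12*q^2 - 36*q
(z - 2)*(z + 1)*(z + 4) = z^3 + 3*z^2 - 6*z - 8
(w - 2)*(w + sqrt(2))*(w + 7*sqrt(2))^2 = w^4 - 2*w^3 + 15*sqrt(2)*w^3 - 30*sqrt(2)*w^2 + 126*w^2 - 252*w + 98*sqrt(2)*w - 196*sqrt(2)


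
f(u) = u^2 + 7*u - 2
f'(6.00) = 19.00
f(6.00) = 76.00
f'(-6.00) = -5.00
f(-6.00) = -8.00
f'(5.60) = 18.20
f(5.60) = 68.56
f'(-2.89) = 1.22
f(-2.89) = -13.88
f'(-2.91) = 1.18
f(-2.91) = -13.90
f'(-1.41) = 4.18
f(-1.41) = -9.88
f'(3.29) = 13.58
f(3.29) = 31.85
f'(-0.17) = 6.66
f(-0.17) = -3.16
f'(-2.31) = 2.38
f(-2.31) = -12.83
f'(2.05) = 11.10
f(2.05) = 16.55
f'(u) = 2*u + 7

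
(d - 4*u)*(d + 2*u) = d^2 - 2*d*u - 8*u^2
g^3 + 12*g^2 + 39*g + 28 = (g + 1)*(g + 4)*(g + 7)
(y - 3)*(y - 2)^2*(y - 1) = y^4 - 8*y^3 + 23*y^2 - 28*y + 12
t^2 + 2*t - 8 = (t - 2)*(t + 4)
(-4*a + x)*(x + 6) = -4*a*x - 24*a + x^2 + 6*x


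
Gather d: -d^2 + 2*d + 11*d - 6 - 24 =-d^2 + 13*d - 30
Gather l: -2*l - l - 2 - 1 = -3*l - 3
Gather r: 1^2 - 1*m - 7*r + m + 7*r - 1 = 0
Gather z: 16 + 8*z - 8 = 8*z + 8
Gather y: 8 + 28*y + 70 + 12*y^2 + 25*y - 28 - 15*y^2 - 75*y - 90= -3*y^2 - 22*y - 40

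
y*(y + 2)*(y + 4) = y^3 + 6*y^2 + 8*y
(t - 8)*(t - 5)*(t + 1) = t^3 - 12*t^2 + 27*t + 40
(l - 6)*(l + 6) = l^2 - 36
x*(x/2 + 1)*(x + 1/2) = x^3/2 + 5*x^2/4 + x/2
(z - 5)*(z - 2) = z^2 - 7*z + 10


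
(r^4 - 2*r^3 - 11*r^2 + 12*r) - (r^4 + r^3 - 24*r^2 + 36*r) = -3*r^3 + 13*r^2 - 24*r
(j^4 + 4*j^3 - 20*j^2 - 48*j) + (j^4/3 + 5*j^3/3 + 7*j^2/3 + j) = 4*j^4/3 + 17*j^3/3 - 53*j^2/3 - 47*j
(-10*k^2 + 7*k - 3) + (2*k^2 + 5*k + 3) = -8*k^2 + 12*k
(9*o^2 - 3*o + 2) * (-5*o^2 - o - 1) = -45*o^4 + 6*o^3 - 16*o^2 + o - 2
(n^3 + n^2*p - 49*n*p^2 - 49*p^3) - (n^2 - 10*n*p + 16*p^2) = n^3 + n^2*p - n^2 - 49*n*p^2 + 10*n*p - 49*p^3 - 16*p^2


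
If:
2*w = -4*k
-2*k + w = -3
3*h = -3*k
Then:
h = -3/4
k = 3/4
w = -3/2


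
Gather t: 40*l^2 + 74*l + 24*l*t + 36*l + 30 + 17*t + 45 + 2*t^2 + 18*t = 40*l^2 + 110*l + 2*t^2 + t*(24*l + 35) + 75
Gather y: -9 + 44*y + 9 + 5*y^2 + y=5*y^2 + 45*y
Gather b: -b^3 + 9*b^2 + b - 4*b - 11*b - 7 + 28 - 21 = -b^3 + 9*b^2 - 14*b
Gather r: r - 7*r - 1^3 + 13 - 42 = -6*r - 30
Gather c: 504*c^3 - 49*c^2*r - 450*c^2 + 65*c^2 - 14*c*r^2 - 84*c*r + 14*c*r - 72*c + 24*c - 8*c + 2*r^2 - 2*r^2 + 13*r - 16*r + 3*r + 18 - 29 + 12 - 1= 504*c^3 + c^2*(-49*r - 385) + c*(-14*r^2 - 70*r - 56)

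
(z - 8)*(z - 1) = z^2 - 9*z + 8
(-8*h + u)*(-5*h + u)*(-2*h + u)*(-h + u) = 80*h^4 - 146*h^3*u + 81*h^2*u^2 - 16*h*u^3 + u^4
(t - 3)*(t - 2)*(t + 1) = t^3 - 4*t^2 + t + 6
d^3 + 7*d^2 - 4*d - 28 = (d - 2)*(d + 2)*(d + 7)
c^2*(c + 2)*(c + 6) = c^4 + 8*c^3 + 12*c^2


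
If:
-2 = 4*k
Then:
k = -1/2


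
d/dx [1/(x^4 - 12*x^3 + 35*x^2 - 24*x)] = 2*(-2*x^3 + 18*x^2 - 35*x + 12)/(x^2*(x^3 - 12*x^2 + 35*x - 24)^2)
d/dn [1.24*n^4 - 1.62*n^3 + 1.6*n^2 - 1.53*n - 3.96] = 4.96*n^3 - 4.86*n^2 + 3.2*n - 1.53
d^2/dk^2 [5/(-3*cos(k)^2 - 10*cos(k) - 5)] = 5*(72*sin(k)^4 - 116*sin(k)^2 - 325*cos(k) + 45*cos(3*k) - 296)/(2*(-3*sin(k)^2 + 10*cos(k) + 8)^3)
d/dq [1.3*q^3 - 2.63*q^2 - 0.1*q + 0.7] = 3.9*q^2 - 5.26*q - 0.1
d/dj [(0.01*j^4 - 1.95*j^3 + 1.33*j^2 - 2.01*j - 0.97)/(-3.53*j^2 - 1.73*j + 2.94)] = (-0.0706*j^5 + 6.8316*j^4 + 6.8646*j^3 - 26.5952*j^2 + 0.972200000000001*j - 7.5875)/(12.4609*j^4 + 12.2138*j^3 - 17.7635*j^2 - 10.1724*j + 8.6436)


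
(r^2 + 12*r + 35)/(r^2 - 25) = (r + 7)/(r - 5)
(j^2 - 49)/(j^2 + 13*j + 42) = (j - 7)/(j + 6)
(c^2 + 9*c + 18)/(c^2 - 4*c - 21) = (c + 6)/(c - 7)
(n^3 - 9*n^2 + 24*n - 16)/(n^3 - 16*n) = (n^2 - 5*n + 4)/(n*(n + 4))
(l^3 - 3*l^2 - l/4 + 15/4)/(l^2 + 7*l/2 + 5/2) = (4*l^2 - 16*l + 15)/(2*(2*l + 5))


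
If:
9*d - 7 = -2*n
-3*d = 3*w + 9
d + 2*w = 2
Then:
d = -8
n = 79/2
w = 5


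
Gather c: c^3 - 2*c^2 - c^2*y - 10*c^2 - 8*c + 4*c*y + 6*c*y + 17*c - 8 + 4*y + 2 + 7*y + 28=c^3 + c^2*(-y - 12) + c*(10*y + 9) + 11*y + 22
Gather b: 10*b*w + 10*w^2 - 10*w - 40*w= 10*b*w + 10*w^2 - 50*w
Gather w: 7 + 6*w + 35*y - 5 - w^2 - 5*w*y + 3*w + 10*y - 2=-w^2 + w*(9 - 5*y) + 45*y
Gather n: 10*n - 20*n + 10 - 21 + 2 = -10*n - 9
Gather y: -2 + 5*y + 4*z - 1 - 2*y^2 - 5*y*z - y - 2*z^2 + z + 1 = -2*y^2 + y*(4 - 5*z) - 2*z^2 + 5*z - 2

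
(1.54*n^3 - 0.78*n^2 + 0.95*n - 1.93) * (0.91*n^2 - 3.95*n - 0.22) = 1.4014*n^5 - 6.7928*n^4 + 3.6067*n^3 - 5.3372*n^2 + 7.4145*n + 0.4246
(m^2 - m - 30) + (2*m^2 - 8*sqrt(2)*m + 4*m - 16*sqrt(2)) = 3*m^2 - 8*sqrt(2)*m + 3*m - 30 - 16*sqrt(2)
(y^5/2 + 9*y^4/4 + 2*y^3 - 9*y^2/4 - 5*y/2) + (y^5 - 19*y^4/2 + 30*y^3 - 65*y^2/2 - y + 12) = 3*y^5/2 - 29*y^4/4 + 32*y^3 - 139*y^2/4 - 7*y/2 + 12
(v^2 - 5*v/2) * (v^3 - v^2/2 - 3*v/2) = v^5 - 3*v^4 - v^3/4 + 15*v^2/4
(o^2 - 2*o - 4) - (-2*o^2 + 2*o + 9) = 3*o^2 - 4*o - 13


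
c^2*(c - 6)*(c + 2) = c^4 - 4*c^3 - 12*c^2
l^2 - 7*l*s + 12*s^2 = (l - 4*s)*(l - 3*s)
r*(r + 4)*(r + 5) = r^3 + 9*r^2 + 20*r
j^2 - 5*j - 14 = (j - 7)*(j + 2)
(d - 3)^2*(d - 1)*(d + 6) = d^4 - d^3 - 27*d^2 + 81*d - 54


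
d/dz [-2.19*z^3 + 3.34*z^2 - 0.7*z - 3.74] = -6.57*z^2 + 6.68*z - 0.7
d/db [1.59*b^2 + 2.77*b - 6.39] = 3.18*b + 2.77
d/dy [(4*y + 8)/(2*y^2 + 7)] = 4*(2*y^2 - 4*y*(y + 2) + 7)/(2*y^2 + 7)^2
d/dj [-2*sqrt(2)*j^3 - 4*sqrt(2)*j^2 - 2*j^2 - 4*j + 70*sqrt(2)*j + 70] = -6*sqrt(2)*j^2 - 8*sqrt(2)*j - 4*j - 4 + 70*sqrt(2)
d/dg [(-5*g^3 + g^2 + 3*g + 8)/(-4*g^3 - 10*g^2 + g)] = (54*g^4 + 14*g^3 + 127*g^2 + 160*g - 8)/(g^2*(16*g^4 + 80*g^3 + 92*g^2 - 20*g + 1))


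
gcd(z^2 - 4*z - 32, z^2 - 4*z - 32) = z^2 - 4*z - 32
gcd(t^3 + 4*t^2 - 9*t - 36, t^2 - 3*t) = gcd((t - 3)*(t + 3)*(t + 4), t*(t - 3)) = t - 3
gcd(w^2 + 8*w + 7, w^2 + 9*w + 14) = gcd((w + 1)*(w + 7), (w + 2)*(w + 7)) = w + 7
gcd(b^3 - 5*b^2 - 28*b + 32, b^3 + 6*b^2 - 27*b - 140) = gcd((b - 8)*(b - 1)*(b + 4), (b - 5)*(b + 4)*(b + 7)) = b + 4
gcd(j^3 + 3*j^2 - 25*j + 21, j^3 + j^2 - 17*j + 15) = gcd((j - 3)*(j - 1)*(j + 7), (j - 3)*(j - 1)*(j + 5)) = j^2 - 4*j + 3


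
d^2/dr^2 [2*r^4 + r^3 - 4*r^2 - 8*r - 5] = 24*r^2 + 6*r - 8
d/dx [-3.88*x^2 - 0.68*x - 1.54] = -7.76*x - 0.68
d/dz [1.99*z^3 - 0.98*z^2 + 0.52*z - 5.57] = 5.97*z^2 - 1.96*z + 0.52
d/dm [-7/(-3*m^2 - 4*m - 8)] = 14*(-3*m - 2)/(3*m^2 + 4*m + 8)^2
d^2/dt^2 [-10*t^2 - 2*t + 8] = -20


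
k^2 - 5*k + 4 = (k - 4)*(k - 1)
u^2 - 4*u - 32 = (u - 8)*(u + 4)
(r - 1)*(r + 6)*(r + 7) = r^3 + 12*r^2 + 29*r - 42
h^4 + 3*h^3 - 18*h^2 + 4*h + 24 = (h - 2)^2*(h + 1)*(h + 6)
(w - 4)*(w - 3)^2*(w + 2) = w^4 - 8*w^3 + 13*w^2 + 30*w - 72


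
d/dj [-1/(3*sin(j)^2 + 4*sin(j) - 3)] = 2*(3*sin(j) + 2)*cos(j)/(4*sin(j) - 3*cos(j)^2)^2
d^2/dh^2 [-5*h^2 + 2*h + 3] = -10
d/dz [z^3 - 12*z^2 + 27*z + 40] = 3*z^2 - 24*z + 27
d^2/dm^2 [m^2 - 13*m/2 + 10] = 2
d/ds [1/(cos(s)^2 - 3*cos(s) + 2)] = (2*cos(s) - 3)*sin(s)/(cos(s)^2 - 3*cos(s) + 2)^2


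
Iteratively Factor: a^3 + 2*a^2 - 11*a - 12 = (a + 4)*(a^2 - 2*a - 3) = (a + 1)*(a + 4)*(a - 3)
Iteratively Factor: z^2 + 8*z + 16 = (z + 4)*(z + 4)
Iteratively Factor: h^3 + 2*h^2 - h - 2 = (h - 1)*(h^2 + 3*h + 2) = (h - 1)*(h + 1)*(h + 2)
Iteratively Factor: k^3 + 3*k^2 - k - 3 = (k + 1)*(k^2 + 2*k - 3) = (k - 1)*(k + 1)*(k + 3)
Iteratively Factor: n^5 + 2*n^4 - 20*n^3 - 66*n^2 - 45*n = (n + 3)*(n^4 - n^3 - 17*n^2 - 15*n) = (n + 3)^2*(n^3 - 4*n^2 - 5*n) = n*(n + 3)^2*(n^2 - 4*n - 5) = n*(n + 1)*(n + 3)^2*(n - 5)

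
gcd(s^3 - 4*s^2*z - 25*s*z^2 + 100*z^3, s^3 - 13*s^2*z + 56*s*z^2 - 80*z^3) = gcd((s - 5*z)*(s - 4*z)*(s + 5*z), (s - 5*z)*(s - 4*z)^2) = s^2 - 9*s*z + 20*z^2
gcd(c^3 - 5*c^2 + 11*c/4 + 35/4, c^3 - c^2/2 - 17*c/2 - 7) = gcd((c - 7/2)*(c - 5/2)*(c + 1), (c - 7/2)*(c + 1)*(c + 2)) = c^2 - 5*c/2 - 7/2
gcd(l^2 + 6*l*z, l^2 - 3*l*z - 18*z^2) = 1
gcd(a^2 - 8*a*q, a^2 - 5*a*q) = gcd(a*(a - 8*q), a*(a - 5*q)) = a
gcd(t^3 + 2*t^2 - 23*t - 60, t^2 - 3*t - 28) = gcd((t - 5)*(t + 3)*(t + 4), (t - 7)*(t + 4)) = t + 4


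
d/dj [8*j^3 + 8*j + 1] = 24*j^2 + 8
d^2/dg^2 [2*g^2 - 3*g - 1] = 4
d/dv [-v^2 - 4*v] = -2*v - 4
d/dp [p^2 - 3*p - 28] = 2*p - 3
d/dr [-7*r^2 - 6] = -14*r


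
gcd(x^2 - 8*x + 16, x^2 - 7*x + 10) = 1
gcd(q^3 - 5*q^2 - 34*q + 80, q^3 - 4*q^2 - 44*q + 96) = q^2 - 10*q + 16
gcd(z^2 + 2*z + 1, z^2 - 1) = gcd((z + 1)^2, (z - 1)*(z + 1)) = z + 1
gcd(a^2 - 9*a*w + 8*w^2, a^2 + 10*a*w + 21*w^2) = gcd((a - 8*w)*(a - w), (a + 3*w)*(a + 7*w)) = 1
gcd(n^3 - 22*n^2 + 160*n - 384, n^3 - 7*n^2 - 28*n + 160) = n - 8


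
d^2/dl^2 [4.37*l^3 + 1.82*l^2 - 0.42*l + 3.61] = 26.22*l + 3.64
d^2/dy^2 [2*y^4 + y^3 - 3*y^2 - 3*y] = 24*y^2 + 6*y - 6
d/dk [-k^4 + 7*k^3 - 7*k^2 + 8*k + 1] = -4*k^3 + 21*k^2 - 14*k + 8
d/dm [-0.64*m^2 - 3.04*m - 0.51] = -1.28*m - 3.04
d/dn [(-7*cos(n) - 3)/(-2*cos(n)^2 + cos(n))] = (14*sin(n) - 3*sin(n)/cos(n)^2 + 12*tan(n))/(2*cos(n) - 1)^2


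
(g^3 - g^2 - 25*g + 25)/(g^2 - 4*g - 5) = (g^2 + 4*g - 5)/(g + 1)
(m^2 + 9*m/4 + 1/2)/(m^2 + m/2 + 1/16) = 4*(m + 2)/(4*m + 1)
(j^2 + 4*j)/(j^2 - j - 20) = j/(j - 5)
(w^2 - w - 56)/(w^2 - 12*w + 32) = (w + 7)/(w - 4)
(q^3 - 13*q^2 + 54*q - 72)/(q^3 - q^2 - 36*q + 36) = (q^2 - 7*q + 12)/(q^2 + 5*q - 6)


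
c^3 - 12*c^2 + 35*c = c*(c - 7)*(c - 5)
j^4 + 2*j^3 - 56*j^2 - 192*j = j*(j - 8)*(j + 4)*(j + 6)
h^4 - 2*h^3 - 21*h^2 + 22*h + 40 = (h - 5)*(h - 2)*(h + 1)*(h + 4)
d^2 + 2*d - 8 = (d - 2)*(d + 4)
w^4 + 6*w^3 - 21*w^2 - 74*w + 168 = (w - 3)*(w - 2)*(w + 4)*(w + 7)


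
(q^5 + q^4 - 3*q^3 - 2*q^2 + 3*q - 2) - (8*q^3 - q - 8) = q^5 + q^4 - 11*q^3 - 2*q^2 + 4*q + 6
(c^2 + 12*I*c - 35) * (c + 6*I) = c^3 + 18*I*c^2 - 107*c - 210*I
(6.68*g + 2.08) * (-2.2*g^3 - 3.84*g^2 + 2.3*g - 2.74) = -14.696*g^4 - 30.2272*g^3 + 7.3768*g^2 - 13.5192*g - 5.6992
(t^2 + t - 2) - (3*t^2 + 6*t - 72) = -2*t^2 - 5*t + 70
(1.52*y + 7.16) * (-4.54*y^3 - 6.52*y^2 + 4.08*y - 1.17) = -6.9008*y^4 - 42.4168*y^3 - 40.4816*y^2 + 27.4344*y - 8.3772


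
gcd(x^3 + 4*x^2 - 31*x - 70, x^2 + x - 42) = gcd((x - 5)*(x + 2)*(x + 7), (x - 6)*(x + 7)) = x + 7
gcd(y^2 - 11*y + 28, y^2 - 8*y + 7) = y - 7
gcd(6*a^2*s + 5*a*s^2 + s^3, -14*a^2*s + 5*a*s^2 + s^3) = s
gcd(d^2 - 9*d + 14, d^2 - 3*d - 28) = d - 7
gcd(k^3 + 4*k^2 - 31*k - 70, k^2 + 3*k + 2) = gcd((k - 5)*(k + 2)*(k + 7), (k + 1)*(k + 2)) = k + 2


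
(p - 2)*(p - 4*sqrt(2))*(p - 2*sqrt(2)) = p^3 - 6*sqrt(2)*p^2 - 2*p^2 + 16*p + 12*sqrt(2)*p - 32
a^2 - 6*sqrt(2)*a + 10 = (a - 5*sqrt(2))*(a - sqrt(2))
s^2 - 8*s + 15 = (s - 5)*(s - 3)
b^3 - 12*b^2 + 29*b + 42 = (b - 7)*(b - 6)*(b + 1)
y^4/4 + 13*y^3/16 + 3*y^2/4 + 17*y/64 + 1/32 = (y/4 + 1/2)*(y + 1/4)*(y + 1/2)^2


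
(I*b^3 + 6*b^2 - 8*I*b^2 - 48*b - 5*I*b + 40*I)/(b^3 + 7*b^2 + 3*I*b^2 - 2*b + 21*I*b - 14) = (I*b^3 + b^2*(6 - 8*I) + b*(-48 - 5*I) + 40*I)/(b^3 + b^2*(7 + 3*I) + b*(-2 + 21*I) - 14)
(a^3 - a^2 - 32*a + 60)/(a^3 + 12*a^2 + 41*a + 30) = (a^2 - 7*a + 10)/(a^2 + 6*a + 5)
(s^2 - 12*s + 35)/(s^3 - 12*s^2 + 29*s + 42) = (s - 5)/(s^2 - 5*s - 6)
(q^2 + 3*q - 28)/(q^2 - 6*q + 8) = (q + 7)/(q - 2)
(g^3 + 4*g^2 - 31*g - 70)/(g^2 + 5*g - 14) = (g^2 - 3*g - 10)/(g - 2)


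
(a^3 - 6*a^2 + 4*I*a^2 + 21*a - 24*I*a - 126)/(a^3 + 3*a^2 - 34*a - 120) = (a^2 + 4*I*a + 21)/(a^2 + 9*a + 20)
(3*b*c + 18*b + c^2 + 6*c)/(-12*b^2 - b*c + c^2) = (-c - 6)/(4*b - c)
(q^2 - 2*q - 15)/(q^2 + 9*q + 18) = (q - 5)/(q + 6)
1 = 1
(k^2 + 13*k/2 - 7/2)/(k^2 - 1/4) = 2*(k + 7)/(2*k + 1)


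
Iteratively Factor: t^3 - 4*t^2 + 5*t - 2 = (t - 2)*(t^2 - 2*t + 1) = (t - 2)*(t - 1)*(t - 1)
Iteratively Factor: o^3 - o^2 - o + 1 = (o - 1)*(o^2 - 1) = (o - 1)*(o + 1)*(o - 1)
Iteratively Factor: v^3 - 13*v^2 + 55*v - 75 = (v - 3)*(v^2 - 10*v + 25) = (v - 5)*(v - 3)*(v - 5)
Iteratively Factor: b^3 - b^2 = (b)*(b^2 - b) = b*(b - 1)*(b)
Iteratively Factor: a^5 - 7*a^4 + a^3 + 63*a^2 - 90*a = (a)*(a^4 - 7*a^3 + a^2 + 63*a - 90) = a*(a + 3)*(a^3 - 10*a^2 + 31*a - 30) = a*(a - 5)*(a + 3)*(a^2 - 5*a + 6) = a*(a - 5)*(a - 2)*(a + 3)*(a - 3)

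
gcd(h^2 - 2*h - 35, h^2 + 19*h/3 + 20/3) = h + 5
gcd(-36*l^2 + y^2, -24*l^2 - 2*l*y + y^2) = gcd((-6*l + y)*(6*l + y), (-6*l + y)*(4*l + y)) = -6*l + y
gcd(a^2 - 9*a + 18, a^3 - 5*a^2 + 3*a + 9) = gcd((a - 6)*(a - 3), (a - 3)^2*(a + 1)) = a - 3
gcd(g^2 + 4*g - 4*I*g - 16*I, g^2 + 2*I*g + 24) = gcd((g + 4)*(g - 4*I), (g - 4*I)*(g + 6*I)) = g - 4*I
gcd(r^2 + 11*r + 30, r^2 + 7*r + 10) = r + 5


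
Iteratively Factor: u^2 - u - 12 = (u + 3)*(u - 4)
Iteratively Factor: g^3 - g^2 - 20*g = (g)*(g^2 - g - 20) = g*(g + 4)*(g - 5)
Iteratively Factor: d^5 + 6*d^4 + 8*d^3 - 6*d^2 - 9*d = (d + 1)*(d^4 + 5*d^3 + 3*d^2 - 9*d) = (d + 1)*(d + 3)*(d^3 + 2*d^2 - 3*d) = d*(d + 1)*(d + 3)*(d^2 + 2*d - 3) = d*(d + 1)*(d + 3)^2*(d - 1)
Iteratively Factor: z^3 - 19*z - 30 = (z + 3)*(z^2 - 3*z - 10) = (z + 2)*(z + 3)*(z - 5)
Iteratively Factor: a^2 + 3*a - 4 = (a + 4)*(a - 1)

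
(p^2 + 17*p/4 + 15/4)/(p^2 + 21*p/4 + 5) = (p + 3)/(p + 4)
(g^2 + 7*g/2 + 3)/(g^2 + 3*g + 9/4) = 2*(g + 2)/(2*g + 3)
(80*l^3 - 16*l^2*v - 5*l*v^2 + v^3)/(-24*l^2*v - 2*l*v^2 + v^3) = (20*l^2 - 9*l*v + v^2)/(v*(-6*l + v))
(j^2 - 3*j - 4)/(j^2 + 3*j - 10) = (j^2 - 3*j - 4)/(j^2 + 3*j - 10)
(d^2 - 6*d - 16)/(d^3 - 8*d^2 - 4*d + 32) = 1/(d - 2)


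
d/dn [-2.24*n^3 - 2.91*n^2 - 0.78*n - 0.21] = -6.72*n^2 - 5.82*n - 0.78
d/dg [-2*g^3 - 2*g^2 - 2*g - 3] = -6*g^2 - 4*g - 2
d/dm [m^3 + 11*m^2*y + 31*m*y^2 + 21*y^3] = 3*m^2 + 22*m*y + 31*y^2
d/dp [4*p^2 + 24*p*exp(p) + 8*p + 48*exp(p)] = 24*p*exp(p) + 8*p + 72*exp(p) + 8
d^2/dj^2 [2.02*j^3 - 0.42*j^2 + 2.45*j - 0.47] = 12.12*j - 0.84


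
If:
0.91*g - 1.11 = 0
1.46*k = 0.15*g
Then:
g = 1.22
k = 0.13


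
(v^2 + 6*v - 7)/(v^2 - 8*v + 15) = (v^2 + 6*v - 7)/(v^2 - 8*v + 15)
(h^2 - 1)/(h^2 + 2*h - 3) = (h + 1)/(h + 3)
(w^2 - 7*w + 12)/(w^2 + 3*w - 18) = (w - 4)/(w + 6)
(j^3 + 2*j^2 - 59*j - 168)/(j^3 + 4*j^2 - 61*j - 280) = (j + 3)/(j + 5)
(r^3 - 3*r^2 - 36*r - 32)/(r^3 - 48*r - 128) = (r + 1)/(r + 4)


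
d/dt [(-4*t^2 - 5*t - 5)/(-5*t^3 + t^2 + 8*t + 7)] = (-20*t^4 - 50*t^3 - 102*t^2 - 46*t + 5)/(25*t^6 - 10*t^5 - 79*t^4 - 54*t^3 + 78*t^2 + 112*t + 49)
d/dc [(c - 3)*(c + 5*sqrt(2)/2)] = 2*c - 3 + 5*sqrt(2)/2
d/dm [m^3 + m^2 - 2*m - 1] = 3*m^2 + 2*m - 2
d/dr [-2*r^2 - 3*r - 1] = -4*r - 3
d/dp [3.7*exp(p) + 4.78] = 3.7*exp(p)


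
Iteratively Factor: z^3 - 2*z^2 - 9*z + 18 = (z - 3)*(z^2 + z - 6) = (z - 3)*(z + 3)*(z - 2)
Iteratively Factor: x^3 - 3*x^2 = (x)*(x^2 - 3*x) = x^2*(x - 3)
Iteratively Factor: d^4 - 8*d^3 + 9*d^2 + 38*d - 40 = (d - 4)*(d^3 - 4*d^2 - 7*d + 10) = (d - 4)*(d - 1)*(d^2 - 3*d - 10) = (d - 4)*(d - 1)*(d + 2)*(d - 5)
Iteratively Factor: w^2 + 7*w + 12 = (w + 4)*(w + 3)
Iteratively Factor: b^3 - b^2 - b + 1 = (b + 1)*(b^2 - 2*b + 1) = (b - 1)*(b + 1)*(b - 1)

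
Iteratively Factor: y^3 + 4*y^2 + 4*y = (y)*(y^2 + 4*y + 4) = y*(y + 2)*(y + 2)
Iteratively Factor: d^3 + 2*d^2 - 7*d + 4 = (d - 1)*(d^2 + 3*d - 4) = (d - 1)^2*(d + 4)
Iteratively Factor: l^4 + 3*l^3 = (l)*(l^3 + 3*l^2) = l*(l + 3)*(l^2) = l^2*(l + 3)*(l)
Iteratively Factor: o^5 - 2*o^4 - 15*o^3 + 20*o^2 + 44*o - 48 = (o - 1)*(o^4 - o^3 - 16*o^2 + 4*o + 48) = (o - 2)*(o - 1)*(o^3 + o^2 - 14*o - 24) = (o - 2)*(o - 1)*(o + 3)*(o^2 - 2*o - 8) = (o - 2)*(o - 1)*(o + 2)*(o + 3)*(o - 4)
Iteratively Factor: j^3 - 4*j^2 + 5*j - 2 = (j - 1)*(j^2 - 3*j + 2) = (j - 2)*(j - 1)*(j - 1)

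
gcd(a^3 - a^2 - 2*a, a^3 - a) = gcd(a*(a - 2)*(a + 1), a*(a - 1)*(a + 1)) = a^2 + a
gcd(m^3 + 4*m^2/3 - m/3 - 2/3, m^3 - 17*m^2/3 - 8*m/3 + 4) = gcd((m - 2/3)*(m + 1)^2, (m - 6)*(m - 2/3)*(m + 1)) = m^2 + m/3 - 2/3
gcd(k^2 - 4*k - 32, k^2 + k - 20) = 1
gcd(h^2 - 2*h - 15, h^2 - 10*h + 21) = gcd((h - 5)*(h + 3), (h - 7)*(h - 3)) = 1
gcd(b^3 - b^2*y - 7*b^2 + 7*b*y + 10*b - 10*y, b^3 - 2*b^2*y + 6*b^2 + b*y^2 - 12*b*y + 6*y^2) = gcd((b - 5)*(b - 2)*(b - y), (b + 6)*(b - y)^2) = -b + y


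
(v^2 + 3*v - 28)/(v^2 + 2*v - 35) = (v - 4)/(v - 5)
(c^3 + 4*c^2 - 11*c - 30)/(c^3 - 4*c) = (c^2 + 2*c - 15)/(c*(c - 2))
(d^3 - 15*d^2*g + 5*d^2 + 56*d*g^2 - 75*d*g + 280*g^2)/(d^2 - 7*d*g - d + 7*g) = (d^2 - 8*d*g + 5*d - 40*g)/(d - 1)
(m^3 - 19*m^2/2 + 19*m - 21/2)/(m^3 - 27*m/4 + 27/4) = 2*(m^2 - 8*m + 7)/(2*m^2 + 3*m - 9)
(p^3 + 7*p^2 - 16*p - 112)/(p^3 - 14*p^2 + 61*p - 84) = (p^2 + 11*p + 28)/(p^2 - 10*p + 21)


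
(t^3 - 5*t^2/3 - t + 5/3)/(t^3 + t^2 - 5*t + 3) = (3*t^2 - 2*t - 5)/(3*(t^2 + 2*t - 3))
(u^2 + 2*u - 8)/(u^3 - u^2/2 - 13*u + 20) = 2/(2*u - 5)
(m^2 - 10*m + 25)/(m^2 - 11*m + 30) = (m - 5)/(m - 6)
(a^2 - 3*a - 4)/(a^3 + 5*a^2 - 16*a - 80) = (a + 1)/(a^2 + 9*a + 20)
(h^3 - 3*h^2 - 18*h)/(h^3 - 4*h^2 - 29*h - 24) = h*(h - 6)/(h^2 - 7*h - 8)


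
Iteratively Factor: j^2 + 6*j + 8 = (j + 4)*(j + 2)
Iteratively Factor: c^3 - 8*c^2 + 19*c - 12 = (c - 4)*(c^2 - 4*c + 3) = (c - 4)*(c - 3)*(c - 1)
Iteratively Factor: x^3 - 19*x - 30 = (x + 3)*(x^2 - 3*x - 10) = (x + 2)*(x + 3)*(x - 5)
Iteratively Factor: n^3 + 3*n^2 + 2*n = (n)*(n^2 + 3*n + 2) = n*(n + 2)*(n + 1)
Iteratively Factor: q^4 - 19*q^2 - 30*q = (q)*(q^3 - 19*q - 30) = q*(q + 3)*(q^2 - 3*q - 10) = q*(q - 5)*(q + 3)*(q + 2)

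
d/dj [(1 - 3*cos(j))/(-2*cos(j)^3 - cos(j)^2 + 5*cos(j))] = (12*cos(j)^3 - 3*cos(j)^2 - 2*cos(j) + 5)*sin(j)/((cos(j) + cos(2*j) - 4)^2*cos(j)^2)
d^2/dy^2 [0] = 0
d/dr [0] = 0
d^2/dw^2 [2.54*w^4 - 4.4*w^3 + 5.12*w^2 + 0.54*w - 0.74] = 30.48*w^2 - 26.4*w + 10.24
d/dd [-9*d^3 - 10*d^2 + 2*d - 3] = -27*d^2 - 20*d + 2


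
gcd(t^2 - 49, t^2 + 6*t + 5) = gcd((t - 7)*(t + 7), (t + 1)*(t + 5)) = 1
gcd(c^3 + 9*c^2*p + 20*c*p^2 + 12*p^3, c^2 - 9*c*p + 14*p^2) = 1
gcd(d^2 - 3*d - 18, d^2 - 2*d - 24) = d - 6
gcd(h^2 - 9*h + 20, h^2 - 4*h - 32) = 1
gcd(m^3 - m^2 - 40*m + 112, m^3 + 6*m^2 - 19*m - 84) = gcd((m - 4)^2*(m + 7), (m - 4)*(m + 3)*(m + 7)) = m^2 + 3*m - 28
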